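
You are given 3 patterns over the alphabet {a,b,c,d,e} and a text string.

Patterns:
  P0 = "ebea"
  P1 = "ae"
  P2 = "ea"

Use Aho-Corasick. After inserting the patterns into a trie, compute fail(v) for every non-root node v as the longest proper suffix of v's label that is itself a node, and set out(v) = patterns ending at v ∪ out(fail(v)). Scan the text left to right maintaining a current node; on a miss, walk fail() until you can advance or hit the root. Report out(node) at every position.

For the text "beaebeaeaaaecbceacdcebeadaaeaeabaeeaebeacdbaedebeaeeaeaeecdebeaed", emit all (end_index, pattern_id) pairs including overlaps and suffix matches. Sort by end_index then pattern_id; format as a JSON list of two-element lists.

Build:
Trie nodes:
  0='ε' goto a→5 e→1
  1='e' goto a→7 b→2
  2='eb' goto e→3
  3='ebe' goto a→4
  4='ebea' goto ·  ←P0
  5='a' goto e→6
  6='ae' goto ·  ←P1
  7='ea' goto ·  ←P2

Failure links (BFS by depth):
  fail(1) 'e': from fail(0)=0 chase 'e': 0 ⇒ 0;  out=∅∪out(0)=∅
  fail(5) 'a': from fail(0)=0 chase 'a': 0 ⇒ 0;  out=∅∪out(0)=∅
  fail(2) 'eb': from fail(1)=0 chase 'b': 0 ⇒ 0;  out=∅∪out(0)=∅
  fail(6) 'ae': from fail(5)=0 chase 'e': 0 ⇒ 1;  out={1}∪out(1)={1}
  fail(7) 'ea': from fail(1)=0 chase 'a': 0 ⇒ 5;  out={2}∪out(5)={2}
  fail(3) 'ebe': from fail(2)=0 chase 'e': 0 ⇒ 1;  out=∅∪out(1)=∅
  fail(4) 'ebea': from fail(3)=1 chase 'a': 1 ⇒ 7;  out={0}∪out(7)={0,2}

Scan:
[0] read 'b'  n0⇒n0
[1] read 'e'  n0⇒n1
[2] read 'a'  n1⇒n7  emit P2@[1:2]
[3] read 'e'  n7⇒n6 (via fail)  emit P1@[2:3]
[4] read 'b'  n6⇒n2 (via fail)
[5] read 'e'  n2⇒n3
[6] read 'a'  n3⇒n4  emit P0@[3:6],P2@[5:6]
[7] read 'e'  n4⇒n6 (via fail)  emit P1@[6:7]
[8] read 'a'  n6⇒n7 (via fail)  emit P2@[7:8]
[9] read 'a'  n7⇒n5 (via fail)
[10] read 'a'  n5⇒n5 (via fail)
[11] read 'e'  n5⇒n6  emit P1@[10:11]
[12] read 'c'  n6⇒n0 (via fail)
[13] read 'b'  n0⇒n0
[14] read 'c'  n0⇒n0
[15] read 'e'  n0⇒n1
[16] read 'a'  n1⇒n7  emit P2@[15:16]
[17] read 'c'  n7⇒n0 (via fail)
[18] read 'd'  n0⇒n0
[19] read 'c'  n0⇒n0
[20] read 'e'  n0⇒n1
[21] read 'b'  n1⇒n2
[22] read 'e'  n2⇒n3
[23] read 'a'  n3⇒n4  emit P0@[20:23],P2@[22:23]
[24] read 'd'  n4⇒n0 (via fail)
[25] read 'a'  n0⇒n5
[26] read 'a'  n5⇒n5 (via fail)
[27] read 'e'  n5⇒n6  emit P1@[26:27]
[28] read 'a'  n6⇒n7 (via fail)  emit P2@[27:28]
[29] read 'e'  n7⇒n6 (via fail)  emit P1@[28:29]
[30] read 'a'  n6⇒n7 (via fail)  emit P2@[29:30]
[31] read 'b'  n7⇒n0 (via fail)
[32] read 'a'  n0⇒n5
[33] read 'e'  n5⇒n6  emit P1@[32:33]
[34] read 'e'  n6⇒n1 (via fail)
[35] read 'a'  n1⇒n7  emit P2@[34:35]
[36] read 'e'  n7⇒n6 (via fail)  emit P1@[35:36]
[37] read 'b'  n6⇒n2 (via fail)
[38] read 'e'  n2⇒n3
[39] read 'a'  n3⇒n4  emit P0@[36:39],P2@[38:39]
[40] read 'c'  n4⇒n0 (via fail)
[41] read 'd'  n0⇒n0
[42] read 'b'  n0⇒n0
[43] read 'a'  n0⇒n5
[44] read 'e'  n5⇒n6  emit P1@[43:44]
[45] read 'd'  n6⇒n0 (via fail)
[46] read 'e'  n0⇒n1
[47] read 'b'  n1⇒n2
[48] read 'e'  n2⇒n3
[49] read 'a'  n3⇒n4  emit P0@[46:49],P2@[48:49]
[50] read 'e'  n4⇒n6 (via fail)  emit P1@[49:50]
[51] read 'e'  n6⇒n1 (via fail)
[52] read 'a'  n1⇒n7  emit P2@[51:52]
[53] read 'e'  n7⇒n6 (via fail)  emit P1@[52:53]
[54] read 'a'  n6⇒n7 (via fail)  emit P2@[53:54]
[55] read 'e'  n7⇒n6 (via fail)  emit P1@[54:55]
[56] read 'e'  n6⇒n1 (via fail)
[57] read 'c'  n1⇒n0 (via fail)
[58] read 'd'  n0⇒n0
[59] read 'e'  n0⇒n1
[60] read 'b'  n1⇒n2
[61] read 'e'  n2⇒n3
[62] read 'a'  n3⇒n4  emit P0@[59:62],P2@[61:62]
[63] read 'e'  n4⇒n6 (via fail)  emit P1@[62:63]
[64] read 'd'  n6⇒n0 (via fail)

Result: [[2,2],[3,1],[6,0],[6,2],[7,1],[8,2],[11,1],[16,2],[23,0],[23,2],[27,1],[28,2],[29,1],[30,2],[33,1],[35,2],[36,1],[39,0],[39,2],[44,1],[49,0],[49,2],[50,1],[52,2],[53,1],[54,2],[55,1],[62,0],[62,2],[63,1]]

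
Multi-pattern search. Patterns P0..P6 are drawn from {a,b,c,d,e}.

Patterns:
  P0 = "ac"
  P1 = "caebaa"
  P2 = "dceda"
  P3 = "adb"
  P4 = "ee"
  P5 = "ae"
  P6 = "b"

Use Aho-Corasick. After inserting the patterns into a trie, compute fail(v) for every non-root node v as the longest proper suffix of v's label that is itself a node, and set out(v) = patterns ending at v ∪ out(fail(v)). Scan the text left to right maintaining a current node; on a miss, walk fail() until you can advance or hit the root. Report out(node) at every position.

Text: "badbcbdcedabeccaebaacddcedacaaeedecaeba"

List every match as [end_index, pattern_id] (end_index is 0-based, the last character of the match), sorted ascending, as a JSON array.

Build:
Trie nodes:
  0='ε' goto a→1 b→19 c→3 d→9 e→16
  1='a' goto c→2 d→14 e→18
  2='ac' goto ·  [P0 ends]
  3='c' goto a→4
  4='ca' goto e→5
  5='cae' goto b→6
  6='caeb' goto a→7
  7='caeba' goto a→8
  8='caebaa' goto ·  [P1 ends]
  9='d' goto c→10
  10='dc' goto e→11
  11='dce' goto d→12
  12='dced' goto a→13
  13='dceda' goto ·  [P2 ends]
  14='ad' goto b→15
  15='adb' goto ·  [P3 ends]
  16='e' goto e→17
  17='ee' goto ·  [P4 ends]
  18='ae' goto ·  [P5 ends]
  19='b' goto ·  [P6 ends]

Failure links (BFS by depth):
  fail(1) 'a': from fail(0)=0 chase 'a': 0 ⇒ 0;  out=∅∪out(0)=∅
  fail(3) 'c': from fail(0)=0 chase 'c': 0 ⇒ 0;  out=∅∪out(0)=∅
  fail(9) 'd': from fail(0)=0 chase 'd': 0 ⇒ 0;  out=∅∪out(0)=∅
  fail(16) 'e': from fail(0)=0 chase 'e': 0 ⇒ 0;  out=∅∪out(0)=∅
  fail(19) 'b': from fail(0)=0 chase 'b': 0 ⇒ 0;  out={6}∪out(0)={6}
  fail(2) 'ac': from fail(1)=0 chase 'c': 0 ⇒ 3;  out={0}∪out(3)={0}
  fail(4) 'ca': from fail(3)=0 chase 'a': 0 ⇒ 1;  out=∅∪out(1)=∅
  fail(10) 'dc': from fail(9)=0 chase 'c': 0 ⇒ 3;  out=∅∪out(3)=∅
  fail(14) 'ad': from fail(1)=0 chase 'd': 0 ⇒ 9;  out=∅∪out(9)=∅
  fail(17) 'ee': from fail(16)=0 chase 'e': 0 ⇒ 16;  out={4}∪out(16)={4}
  fail(18) 'ae': from fail(1)=0 chase 'e': 0 ⇒ 16;  out={5}∪out(16)={5}
  fail(5) 'cae': from fail(4)=1 chase 'e': 1 ⇒ 18;  out=∅∪out(18)={5}
  fail(11) 'dce': from fail(10)=3 chase 'e': 3→0 ⇒ 16;  out=∅∪out(16)=∅
  fail(15) 'adb': from fail(14)=9 chase 'b': 9→0 ⇒ 19;  out={3}∪out(19)={3,6}
  fail(6) 'caeb': from fail(5)=18 chase 'b': 18→16→0 ⇒ 19;  out=∅∪out(19)={6}
  fail(12) 'dced': from fail(11)=16 chase 'd': 16→0 ⇒ 9;  out=∅∪out(9)=∅
  fail(7) 'caeba': from fail(6)=19 chase 'a': 19→0 ⇒ 1;  out=∅∪out(1)=∅
  fail(13) 'dceda': from fail(12)=9 chase 'a': 9→0 ⇒ 1;  out={2}∪out(1)={2}
  fail(8) 'caebaa': from fail(7)=1 chase 'a': 1→0 ⇒ 1;  out={1}∪out(1)={1}

Text stream:
pos 0 'b': at 19  emit P6@[0:0]
pos 1 'a': at 1 ·f
pos 2 'd': at 14
pos 3 'b': at 15  emit P3@[1:3],P6@[3:3]
pos 4 'c': at 3 ·f
pos 5 'b': at 19 ·f  emit P6@[5:5]
pos 6 'd': at 9 ·f
pos 7 'c': at 10
pos 8 'e': at 11
pos 9 'd': at 12
pos 10 'a': at 13  emit P2@[6:10]
pos 11 'b': at 19 ·f  emit P6@[11:11]
pos 12 'e': at 16 ·f
pos 13 'c': at 3 ·f
pos 14 'c': at 3 ·f
pos 15 'a': at 4
pos 16 'e': at 5  emit P5@[15:16]
pos 17 'b': at 6  emit P6@[17:17]
pos 18 'a': at 7
pos 19 'a': at 8  emit P1@[14:19]
pos 20 'c': at 2 ·f  emit P0@[19:20]
pos 21 'd': at 9 ·f
pos 22 'd': at 9 ·f
pos 23 'c': at 10
pos 24 'e': at 11
pos 25 'd': at 12
pos 26 'a': at 13  emit P2@[22:26]
pos 27 'c': at 2 ·f  emit P0@[26:27]
pos 28 'a': at 4 ·f
pos 29 'a': at 1 ·f
pos 30 'e': at 18  emit P5@[29:30]
pos 31 'e': at 17 ·f  emit P4@[30:31]
pos 32 'd': at 9 ·f
pos 33 'e': at 16 ·f
pos 34 'c': at 3 ·f
pos 35 'a': at 4
pos 36 'e': at 5  emit P5@[35:36]
pos 37 'b': at 6  emit P6@[37:37]
pos 38 'a': at 7

All matches (sorted): [[0,6],[3,3],[3,6],[5,6],[10,2],[11,6],[16,5],[17,6],[19,1],[20,0],[26,2],[27,0],[30,5],[31,4],[36,5],[37,6]]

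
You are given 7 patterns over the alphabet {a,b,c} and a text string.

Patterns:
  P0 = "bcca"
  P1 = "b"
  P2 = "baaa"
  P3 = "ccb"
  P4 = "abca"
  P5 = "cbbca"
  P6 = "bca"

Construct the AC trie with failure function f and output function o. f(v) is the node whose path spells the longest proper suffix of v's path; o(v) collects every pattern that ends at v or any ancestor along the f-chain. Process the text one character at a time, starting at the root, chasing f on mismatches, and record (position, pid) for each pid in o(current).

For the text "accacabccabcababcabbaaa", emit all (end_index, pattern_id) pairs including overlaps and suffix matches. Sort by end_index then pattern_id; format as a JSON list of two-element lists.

Construct AC machine:
Trie (insert patterns):
  0='ε' goto a→11 b→1 c→8
  1='b' goto a→5 c→2  ←P1
  2='bc' goto a→19 c→3
  3='bcc' goto a→4
  4='bcca' goto ·  ←P0
  5='ba' goto a→6
  6='baa' goto a→7
  7='baaa' goto ·  ←P2
  8='c' goto b→15 c→9
  9='cc' goto b→10
  10='ccb' goto ·  ←P3
  11='a' goto b→12
  12='ab' goto c→13
  13='abc' goto a→14
  14='abca' goto ·  ←P4
  15='cb' goto b→16
  16='cbb' goto c→17
  17='cbbc' goto a→18
  18='cbbca' goto ·  ←P5
  19='bca' goto ·  ←P6

BFS fail/out derivation:
  n1('b'): parent n0 fail=0; on 'b' 0 → fail=0;  out {1}∪∅={1}
  n8('c'): parent n0 fail=0; on 'c' 0 → fail=0;  out ∅∪∅=∅
  n11('a'): parent n0 fail=0; on 'a' 0 → fail=0;  out ∅∪∅=∅
  n2('bc'): parent n1 fail=0; on 'c' 0 → fail=8;  out ∅∪∅=∅
  n5('ba'): parent n1 fail=0; on 'a' 0 → fail=11;  out ∅∪∅=∅
  n9('cc'): parent n8 fail=0; on 'c' 0 → fail=8;  out ∅∪∅=∅
  n12('ab'): parent n11 fail=0; on 'b' 0 → fail=1;  out ∅∪{1}={1}
  n15('cb'): parent n8 fail=0; on 'b' 0 → fail=1;  out ∅∪{1}={1}
  n3('bcc'): parent n2 fail=8; on 'c' 8 → fail=9;  out ∅∪∅=∅
  n6('baa'): parent n5 fail=11; on 'a' 11→0 → fail=11;  out ∅∪∅=∅
  n10('ccb'): parent n9 fail=8; on 'b' 8 → fail=15;  out {3}∪{1}={1,3}
  n13('abc'): parent n12 fail=1; on 'c' 1 → fail=2;  out ∅∪∅=∅
  n16('cbb'): parent n15 fail=1; on 'b' 1→0 → fail=1;  out ∅∪{1}={1}
  n19('bca'): parent n2 fail=8; on 'a' 8→0 → fail=11;  out {6}∪∅={6}
  n4('bcca'): parent n3 fail=9; on 'a' 9→8→0 → fail=11;  out {0}∪∅={0}
  n7('baaa'): parent n6 fail=11; on 'a' 11→0 → fail=11;  out {2}∪∅={2}
  n14('abca'): parent n13 fail=2; on 'a' 2 → fail=19;  out {4}∪{6}={4,6}
  n17('cbbc'): parent n16 fail=1; on 'c' 1 → fail=2;  out ∅∪∅=∅
  n18('cbbca'): parent n17 fail=2; on 'a' 2 → fail=19;  out {5}∪{6}={5,6}

Run:
i=0 'a': node 0→11
i=1 'c': node 11→8 (fail-walked)
i=2 'c': node 8→9
i=3 'a': node 9→11 (fail-walked)
i=4 'c': node 11→8 (fail-walked)
i=5 'a': node 8→11 (fail-walked)
i=6 'b': node 11→12  → match P1@[6:6]
i=7 'c': node 12→13
i=8 'c': node 13→3 (fail-walked)
i=9 'a': node 3→4  → match P0@[6:9]
i=10 'b': node 4→12 (fail-walked)  → match P1@[10:10]
i=11 'c': node 12→13
i=12 'a': node 13→14  → match P4@[9:12],P6@[10:12]
i=13 'b': node 14→12 (fail-walked)  → match P1@[13:13]
i=14 'a': node 12→5 (fail-walked)
i=15 'b': node 5→12 (fail-walked)  → match P1@[15:15]
i=16 'c': node 12→13
i=17 'a': node 13→14  → match P4@[14:17],P6@[15:17]
i=18 'b': node 14→12 (fail-walked)  → match P1@[18:18]
i=19 'b': node 12→1 (fail-walked)  → match P1@[19:19]
i=20 'a': node 1→5
i=21 'a': node 5→6
i=22 'a': node 6→7  → match P2@[19:22]

Result: [[6,1],[9,0],[10,1],[12,4],[12,6],[13,1],[15,1],[17,4],[17,6],[18,1],[19,1],[22,2]]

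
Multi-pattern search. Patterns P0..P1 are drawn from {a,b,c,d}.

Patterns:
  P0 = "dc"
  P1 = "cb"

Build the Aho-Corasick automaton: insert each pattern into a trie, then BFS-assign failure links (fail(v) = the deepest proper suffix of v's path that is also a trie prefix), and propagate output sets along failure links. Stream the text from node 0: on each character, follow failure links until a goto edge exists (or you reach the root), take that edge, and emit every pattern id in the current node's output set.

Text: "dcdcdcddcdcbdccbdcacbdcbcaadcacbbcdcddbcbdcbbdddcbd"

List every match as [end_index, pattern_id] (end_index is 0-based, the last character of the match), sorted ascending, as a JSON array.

Build automaton:
Trie (insert patterns):
  0='ε' goto c→3 d→1
  1='d' goto c→2
  2='dc' goto ·  [P0 ends]
  3='c' goto b→4
  4='cb' goto ·  [P1 ends]

BFS fail/out derivation:
  n1('d'): parent n0 fail=0; on 'd' 0 → fail=0;  out ∅∪∅=∅
  n3('c'): parent n0 fail=0; on 'c' 0 → fail=0;  out ∅∪∅=∅
  n2('dc'): parent n1 fail=0; on 'c' 0 → fail=3;  out {0}∪∅={0}
  n4('cb'): parent n3 fail=0; on 'b' 0 → fail=0;  out {1}∪∅={1}

Text stream:
[0] read 'd'  n0⇒n1
[1] read 'c'  n1⇒n2  ** P0@[0:1]
[2] read 'd'  n2⇒n1 (fail-walked)
[3] read 'c'  n1⇒n2  ** P0@[2:3]
[4] read 'd'  n2⇒n1 (fail-walked)
[5] read 'c'  n1⇒n2  ** P0@[4:5]
[6] read 'd'  n2⇒n1 (fail-walked)
[7] read 'd'  n1⇒n1 (fail-walked)
[8] read 'c'  n1⇒n2  ** P0@[7:8]
[9] read 'd'  n2⇒n1 (fail-walked)
[10] read 'c'  n1⇒n2  ** P0@[9:10]
[11] read 'b'  n2⇒n4 (fail-walked)  ** P1@[10:11]
[12] read 'd'  n4⇒n1 (fail-walked)
[13] read 'c'  n1⇒n2  ** P0@[12:13]
[14] read 'c'  n2⇒n3 (fail-walked)
[15] read 'b'  n3⇒n4  ** P1@[14:15]
[16] read 'd'  n4⇒n1 (fail-walked)
[17] read 'c'  n1⇒n2  ** P0@[16:17]
[18] read 'a'  n2⇒n0 (fail-walked)
[19] read 'c'  n0⇒n3
[20] read 'b'  n3⇒n4  ** P1@[19:20]
[21] read 'd'  n4⇒n1 (fail-walked)
[22] read 'c'  n1⇒n2  ** P0@[21:22]
[23] read 'b'  n2⇒n4 (fail-walked)  ** P1@[22:23]
[24] read 'c'  n4⇒n3 (fail-walked)
[25] read 'a'  n3⇒n0 (fail-walked)
[26] read 'a'  n0⇒n0
[27] read 'd'  n0⇒n1
[28] read 'c'  n1⇒n2  ** P0@[27:28]
[29] read 'a'  n2⇒n0 (fail-walked)
[30] read 'c'  n0⇒n3
[31] read 'b'  n3⇒n4  ** P1@[30:31]
[32] read 'b'  n4⇒n0 (fail-walked)
[33] read 'c'  n0⇒n3
[34] read 'd'  n3⇒n1 (fail-walked)
[35] read 'c'  n1⇒n2  ** P0@[34:35]
[36] read 'd'  n2⇒n1 (fail-walked)
[37] read 'd'  n1⇒n1 (fail-walked)
[38] read 'b'  n1⇒n0 (fail-walked)
[39] read 'c'  n0⇒n3
[40] read 'b'  n3⇒n4  ** P1@[39:40]
[41] read 'd'  n4⇒n1 (fail-walked)
[42] read 'c'  n1⇒n2  ** P0@[41:42]
[43] read 'b'  n2⇒n4 (fail-walked)  ** P1@[42:43]
[44] read 'b'  n4⇒n0 (fail-walked)
[45] read 'd'  n0⇒n1
[46] read 'd'  n1⇒n1 (fail-walked)
[47] read 'd'  n1⇒n1 (fail-walked)
[48] read 'c'  n1⇒n2  ** P0@[47:48]
[49] read 'b'  n2⇒n4 (fail-walked)  ** P1@[48:49]
[50] read 'd'  n4⇒n1 (fail-walked)

All matches (sorted): [[1,0],[3,0],[5,0],[8,0],[10,0],[11,1],[13,0],[15,1],[17,0],[20,1],[22,0],[23,1],[28,0],[31,1],[35,0],[40,1],[42,0],[43,1],[48,0],[49,1]]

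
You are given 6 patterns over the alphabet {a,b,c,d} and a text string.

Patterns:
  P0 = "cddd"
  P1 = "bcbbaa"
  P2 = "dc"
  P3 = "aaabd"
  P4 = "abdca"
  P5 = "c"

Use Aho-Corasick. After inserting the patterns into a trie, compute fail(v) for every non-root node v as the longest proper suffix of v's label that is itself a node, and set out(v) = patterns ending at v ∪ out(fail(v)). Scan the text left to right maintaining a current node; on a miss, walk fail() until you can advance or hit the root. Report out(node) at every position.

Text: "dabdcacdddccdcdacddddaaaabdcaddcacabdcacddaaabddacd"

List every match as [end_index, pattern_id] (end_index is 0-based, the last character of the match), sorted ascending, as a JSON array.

Build automaton:
Trie (insert patterns):
  0='ε' goto a→13 b→5 c→1 d→11
  1='c' goto d→2  [P5 ends]
  2='cd' goto d→3
  3='cdd' goto d→4
  4='cddd' goto ·  [P0 ends]
  5='b' goto c→6
  6='bc' goto b→7
  7='bcb' goto b→8
  8='bcbb' goto a→9
  9='bcbba' goto a→10
  10='bcbbaa' goto ·  [P1 ends]
  11='d' goto c→12
  12='dc' goto ·  [P2 ends]
  13='a' goto a→14 b→18
  14='aa' goto a→15
  15='aaa' goto b→16
  16='aaab' goto d→17
  17='aaabd' goto ·  [P3 ends]
  18='ab' goto d→19
  19='abd' goto c→20
  20='abdc' goto a→21
  21='abdca' goto ·  [P4 ends]

BFS fail/out derivation:
  fail(1) 'c': from fail(0)=0 chase 'c': 0 ⇒ 0;  out={5}∪out(0)={5}
  fail(5) 'b': from fail(0)=0 chase 'b': 0 ⇒ 0;  out=∅∪out(0)=∅
  fail(11) 'd': from fail(0)=0 chase 'd': 0 ⇒ 0;  out=∅∪out(0)=∅
  fail(13) 'a': from fail(0)=0 chase 'a': 0 ⇒ 0;  out=∅∪out(0)=∅
  fail(2) 'cd': from fail(1)=0 chase 'd': 0 ⇒ 11;  out=∅∪out(11)=∅
  fail(6) 'bc': from fail(5)=0 chase 'c': 0 ⇒ 1;  out=∅∪out(1)={5}
  fail(12) 'dc': from fail(11)=0 chase 'c': 0 ⇒ 1;  out={2}∪out(1)={2,5}
  fail(14) 'aa': from fail(13)=0 chase 'a': 0 ⇒ 13;  out=∅∪out(13)=∅
  fail(18) 'ab': from fail(13)=0 chase 'b': 0 ⇒ 5;  out=∅∪out(5)=∅
  fail(3) 'cdd': from fail(2)=11 chase 'd': 11→0 ⇒ 11;  out=∅∪out(11)=∅
  fail(7) 'bcb': from fail(6)=1 chase 'b': 1→0 ⇒ 5;  out=∅∪out(5)=∅
  fail(15) 'aaa': from fail(14)=13 chase 'a': 13 ⇒ 14;  out=∅∪out(14)=∅
  fail(19) 'abd': from fail(18)=5 chase 'd': 5→0 ⇒ 11;  out=∅∪out(11)=∅
  fail(4) 'cddd': from fail(3)=11 chase 'd': 11→0 ⇒ 11;  out={0}∪out(11)={0}
  fail(8) 'bcbb': from fail(7)=5 chase 'b': 5→0 ⇒ 5;  out=∅∪out(5)=∅
  fail(16) 'aaab': from fail(15)=14 chase 'b': 14→13 ⇒ 18;  out=∅∪out(18)=∅
  fail(20) 'abdc': from fail(19)=11 chase 'c': 11 ⇒ 12;  out=∅∪out(12)={2,5}
  fail(9) 'bcbba': from fail(8)=5 chase 'a': 5→0 ⇒ 13;  out=∅∪out(13)=∅
  fail(17) 'aaabd': from fail(16)=18 chase 'd': 18 ⇒ 19;  out={3}∪out(19)={3}
  fail(21) 'abdca': from fail(20)=12 chase 'a': 12→1→0 ⇒ 13;  out={4}∪out(13)={4}
  fail(10) 'bcbbaa': from fail(9)=13 chase 'a': 13 ⇒ 14;  out={1}∪out(14)={1}

Text stream:
i=0 'd': node 0→11
i=1 'a': node 11→13 ·f
i=2 'b': node 13→18
i=3 'd': node 18→19
i=4 'c': node 19→20  ** P2@[3:4],P5@[4:4]
i=5 'a': node 20→21  ** P4@[1:5]
i=6 'c': node 21→1 ·f  ** P5@[6:6]
i=7 'd': node 1→2
i=8 'd': node 2→3
i=9 'd': node 3→4  ** P0@[6:9]
i=10 'c': node 4→12 ·f  ** P2@[9:10],P5@[10:10]
i=11 'c': node 12→1 ·f  ** P5@[11:11]
i=12 'd': node 1→2
i=13 'c': node 2→12 ·f  ** P2@[12:13],P5@[13:13]
i=14 'd': node 12→2 ·f
i=15 'a': node 2→13 ·f
i=16 'c': node 13→1 ·f  ** P5@[16:16]
i=17 'd': node 1→2
i=18 'd': node 2→3
i=19 'd': node 3→4  ** P0@[16:19]
i=20 'd': node 4→11 ·f
i=21 'a': node 11→13 ·f
i=22 'a': node 13→14
i=23 'a': node 14→15
i=24 'a': node 15→15 ·f
i=25 'b': node 15→16
i=26 'd': node 16→17  ** P3@[22:26]
i=27 'c': node 17→20 ·f  ** P2@[26:27],P5@[27:27]
i=28 'a': node 20→21  ** P4@[24:28]
i=29 'd': node 21→11 ·f
i=30 'd': node 11→11 ·f
i=31 'c': node 11→12  ** P2@[30:31],P5@[31:31]
i=32 'a': node 12→13 ·f
i=33 'c': node 13→1 ·f  ** P5@[33:33]
i=34 'a': node 1→13 ·f
i=35 'b': node 13→18
i=36 'd': node 18→19
i=37 'c': node 19→20  ** P2@[36:37],P5@[37:37]
i=38 'a': node 20→21  ** P4@[34:38]
i=39 'c': node 21→1 ·f  ** P5@[39:39]
i=40 'd': node 1→2
i=41 'd': node 2→3
i=42 'a': node 3→13 ·f
i=43 'a': node 13→14
i=44 'a': node 14→15
i=45 'b': node 15→16
i=46 'd': node 16→17  ** P3@[42:46]
i=47 'd': node 17→11 ·f
i=48 'a': node 11→13 ·f
i=49 'c': node 13→1 ·f  ** P5@[49:49]
i=50 'd': node 1→2

Result: [[4,2],[4,5],[5,4],[6,5],[9,0],[10,2],[10,5],[11,5],[13,2],[13,5],[16,5],[19,0],[26,3],[27,2],[27,5],[28,4],[31,2],[31,5],[33,5],[37,2],[37,5],[38,4],[39,5],[46,3],[49,5]]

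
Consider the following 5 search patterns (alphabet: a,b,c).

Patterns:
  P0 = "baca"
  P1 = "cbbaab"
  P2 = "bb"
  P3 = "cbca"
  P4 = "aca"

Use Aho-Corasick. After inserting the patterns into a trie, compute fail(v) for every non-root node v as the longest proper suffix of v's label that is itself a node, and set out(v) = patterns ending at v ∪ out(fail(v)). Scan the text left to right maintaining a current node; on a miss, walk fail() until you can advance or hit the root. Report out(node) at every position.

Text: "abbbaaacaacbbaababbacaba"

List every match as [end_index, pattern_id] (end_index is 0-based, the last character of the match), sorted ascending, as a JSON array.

Build automaton:
Trie (insert patterns):
  0='ε' goto a→14 b→1 c→5
  1='b' goto a→2 b→11
  2='ba' goto c→3
  3='bac' goto a→4
  4='baca' goto ·  ←P0
  5='c' goto b→6
  6='cb' goto b→7 c→12
  7='cbb' goto a→8
  8='cbba' goto a→9
  9='cbbaa' goto b→10
  10='cbbaab' goto ·  ←P1
  11='bb' goto ·  ←P2
  12='cbc' goto a→13
  13='cbca' goto ·  ←P3
  14='a' goto c→15
  15='ac' goto a→16
  16='aca' goto ·  ←P4

Failure links (BFS by depth):
  n1('b'): parent n0 fail=0; on 'b' 0 → fail=0;  out ∅∪∅=∅
  n5('c'): parent n0 fail=0; on 'c' 0 → fail=0;  out ∅∪∅=∅
  n14('a'): parent n0 fail=0; on 'a' 0 → fail=0;  out ∅∪∅=∅
  n2('ba'): parent n1 fail=0; on 'a' 0 → fail=14;  out ∅∪∅=∅
  n6('cb'): parent n5 fail=0; on 'b' 0 → fail=1;  out ∅∪∅=∅
  n11('bb'): parent n1 fail=0; on 'b' 0 → fail=1;  out {2}∪∅={2}
  n15('ac'): parent n14 fail=0; on 'c' 0 → fail=5;  out ∅∪∅=∅
  n3('bac'): parent n2 fail=14; on 'c' 14 → fail=15;  out ∅∪∅=∅
  n7('cbb'): parent n6 fail=1; on 'b' 1 → fail=11;  out ∅∪{2}={2}
  n12('cbc'): parent n6 fail=1; on 'c' 1→0 → fail=5;  out ∅∪∅=∅
  n16('aca'): parent n15 fail=5; on 'a' 5→0 → fail=14;  out {4}∪∅={4}
  n4('baca'): parent n3 fail=15; on 'a' 15 → fail=16;  out {0}∪{4}={0,4}
  n8('cbba'): parent n7 fail=11; on 'a' 11→1 → fail=2;  out ∅∪∅=∅
  n13('cbca'): parent n12 fail=5; on 'a' 5→0 → fail=14;  out {3}∪∅={3}
  n9('cbbaa'): parent n8 fail=2; on 'a' 2→14→0 → fail=14;  out ∅∪∅=∅
  n10('cbbaab'): parent n9 fail=14; on 'b' 14→0 → fail=1;  out {1}∪∅={1}

Scan:
[0] read 'a'  n0⇒n14
[1] read 'b'  n14⇒n1 (via fail)
[2] read 'b'  n1⇒n11  emit P2@[1:2]
[3] read 'b'  n11⇒n11 (via fail)  emit P2@[2:3]
[4] read 'a'  n11⇒n2 (via fail)
[5] read 'a'  n2⇒n14 (via fail)
[6] read 'a'  n14⇒n14 (via fail)
[7] read 'c'  n14⇒n15
[8] read 'a'  n15⇒n16  emit P4@[6:8]
[9] read 'a'  n16⇒n14 (via fail)
[10] read 'c'  n14⇒n15
[11] read 'b'  n15⇒n6 (via fail)
[12] read 'b'  n6⇒n7  emit P2@[11:12]
[13] read 'a'  n7⇒n8
[14] read 'a'  n8⇒n9
[15] read 'b'  n9⇒n10  emit P1@[10:15]
[16] read 'a'  n10⇒n2 (via fail)
[17] read 'b'  n2⇒n1 (via fail)
[18] read 'b'  n1⇒n11  emit P2@[17:18]
[19] read 'a'  n11⇒n2 (via fail)
[20] read 'c'  n2⇒n3
[21] read 'a'  n3⇒n4  emit P0@[18:21],P4@[19:21]
[22] read 'b'  n4⇒n1 (via fail)
[23] read 'a'  n1⇒n2

Result: [[2,2],[3,2],[8,4],[12,2],[15,1],[18,2],[21,0],[21,4]]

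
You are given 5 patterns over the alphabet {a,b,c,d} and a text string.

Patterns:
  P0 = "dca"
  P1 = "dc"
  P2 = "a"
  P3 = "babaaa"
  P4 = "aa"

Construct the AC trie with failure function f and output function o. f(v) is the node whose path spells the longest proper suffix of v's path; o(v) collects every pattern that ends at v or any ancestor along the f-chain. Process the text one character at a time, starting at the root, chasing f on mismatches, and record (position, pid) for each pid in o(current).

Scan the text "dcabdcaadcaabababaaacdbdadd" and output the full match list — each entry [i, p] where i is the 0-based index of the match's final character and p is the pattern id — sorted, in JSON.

Build automaton:
Trie nodes:
  0='ε' goto a→4 b→5 d→1
  1='d' goto c→2
  2='dc' goto a→3  ←P1
  3='dca' goto ·  ←P0
  4='a' goto a→11  ←P2
  5='b' goto a→6
  6='ba' goto b→7
  7='bab' goto a→8
  8='baba' goto a→9
  9='babaa' goto a→10
  10='babaaa' goto ·  ←P3
  11='aa' goto ·  ←P4

BFS fail/out derivation:
  fail(1) 'd': from fail(0)=0 chase 'd': 0 ⇒ 0;  out=∅∪out(0)=∅
  fail(4) 'a': from fail(0)=0 chase 'a': 0 ⇒ 0;  out={2}∪out(0)={2}
  fail(5) 'b': from fail(0)=0 chase 'b': 0 ⇒ 0;  out=∅∪out(0)=∅
  fail(2) 'dc': from fail(1)=0 chase 'c': 0 ⇒ 0;  out={1}∪out(0)={1}
  fail(6) 'ba': from fail(5)=0 chase 'a': 0 ⇒ 4;  out=∅∪out(4)={2}
  fail(11) 'aa': from fail(4)=0 chase 'a': 0 ⇒ 4;  out={4}∪out(4)={2,4}
  fail(3) 'dca': from fail(2)=0 chase 'a': 0 ⇒ 4;  out={0}∪out(4)={0,2}
  fail(7) 'bab': from fail(6)=4 chase 'b': 4→0 ⇒ 5;  out=∅∪out(5)=∅
  fail(8) 'baba': from fail(7)=5 chase 'a': 5 ⇒ 6;  out=∅∪out(6)={2}
  fail(9) 'babaa': from fail(8)=6 chase 'a': 6→4 ⇒ 11;  out=∅∪out(11)={2,4}
  fail(10) 'babaaa': from fail(9)=11 chase 'a': 11→4 ⇒ 11;  out={3}∪out(11)={2,3,4}

Text stream:
[0] read 'd'  n0⇒n1
[1] read 'c'  n1⇒n2  ** P1@[0:1]
[2] read 'a'  n2⇒n3  ** P0@[0:2],P2@[2:2]
[3] read 'b'  n3⇒n5 (fail-walked)
[4] read 'd'  n5⇒n1 (fail-walked)
[5] read 'c'  n1⇒n2  ** P1@[4:5]
[6] read 'a'  n2⇒n3  ** P0@[4:6],P2@[6:6]
[7] read 'a'  n3⇒n11 (fail-walked)  ** P2@[7:7],P4@[6:7]
[8] read 'd'  n11⇒n1 (fail-walked)
[9] read 'c'  n1⇒n2  ** P1@[8:9]
[10] read 'a'  n2⇒n3  ** P0@[8:10],P2@[10:10]
[11] read 'a'  n3⇒n11 (fail-walked)  ** P2@[11:11],P4@[10:11]
[12] read 'b'  n11⇒n5 (fail-walked)
[13] read 'a'  n5⇒n6  ** P2@[13:13]
[14] read 'b'  n6⇒n7
[15] read 'a'  n7⇒n8  ** P2@[15:15]
[16] read 'b'  n8⇒n7 (fail-walked)
[17] read 'a'  n7⇒n8  ** P2@[17:17]
[18] read 'a'  n8⇒n9  ** P2@[18:18],P4@[17:18]
[19] read 'a'  n9⇒n10  ** P2@[19:19],P3@[14:19],P4@[18:19]
[20] read 'c'  n10⇒n0 (fail-walked)
[21] read 'd'  n0⇒n1
[22] read 'b'  n1⇒n5 (fail-walked)
[23] read 'd'  n5⇒n1 (fail-walked)
[24] read 'a'  n1⇒n4 (fail-walked)  ** P2@[24:24]
[25] read 'd'  n4⇒n1 (fail-walked)
[26] read 'd'  n1⇒n1 (fail-walked)

Result: [[1,1],[2,0],[2,2],[5,1],[6,0],[6,2],[7,2],[7,4],[9,1],[10,0],[10,2],[11,2],[11,4],[13,2],[15,2],[17,2],[18,2],[18,4],[19,2],[19,3],[19,4],[24,2]]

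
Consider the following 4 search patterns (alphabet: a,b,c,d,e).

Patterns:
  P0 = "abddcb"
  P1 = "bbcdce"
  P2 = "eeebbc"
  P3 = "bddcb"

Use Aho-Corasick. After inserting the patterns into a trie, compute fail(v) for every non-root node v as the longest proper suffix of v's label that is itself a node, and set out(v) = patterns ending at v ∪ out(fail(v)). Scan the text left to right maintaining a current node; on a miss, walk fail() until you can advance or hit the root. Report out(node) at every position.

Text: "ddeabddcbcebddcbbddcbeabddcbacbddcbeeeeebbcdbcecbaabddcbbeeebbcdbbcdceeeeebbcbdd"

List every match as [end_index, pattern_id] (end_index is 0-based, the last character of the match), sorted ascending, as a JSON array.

Construct AC machine:
Trie nodes:
  0='ε' goto a→1 b→7 e→13
  1='a' goto b→2
  2='ab' goto d→3
  3='abd' goto d→4
  4='abdd' goto c→5
  5='abddc' goto b→6
  6='abddcb' goto ·  [P0 ends]
  7='b' goto b→8 d→19
  8='bb' goto c→9
  9='bbc' goto d→10
  10='bbcd' goto c→11
  11='bbcdc' goto e→12
  12='bbcdce' goto ·  [P1 ends]
  13='e' goto e→14
  14='ee' goto e→15
  15='eee' goto b→16
  16='eeeb' goto b→17
  17='eeebb' goto c→18
  18='eeebbc' goto ·  [P2 ends]
  19='bd' goto d→20
  20='bdd' goto c→21
  21='bddc' goto b→22
  22='bddcb' goto ·  [P3 ends]

BFS fail/out derivation:
  n1('a'): parent n0 fail=0; on 'a' 0 → fail=0;  out ∅∪∅=∅
  n7('b'): parent n0 fail=0; on 'b' 0 → fail=0;  out ∅∪∅=∅
  n13('e'): parent n0 fail=0; on 'e' 0 → fail=0;  out ∅∪∅=∅
  n2('ab'): parent n1 fail=0; on 'b' 0 → fail=7;  out ∅∪∅=∅
  n8('bb'): parent n7 fail=0; on 'b' 0 → fail=7;  out ∅∪∅=∅
  n14('ee'): parent n13 fail=0; on 'e' 0 → fail=13;  out ∅∪∅=∅
  n19('bd'): parent n7 fail=0; on 'd' 0 → fail=0;  out ∅∪∅=∅
  n3('abd'): parent n2 fail=7; on 'd' 7 → fail=19;  out ∅∪∅=∅
  n9('bbc'): parent n8 fail=7; on 'c' 7→0 → fail=0;  out ∅∪∅=∅
  n15('eee'): parent n14 fail=13; on 'e' 13 → fail=14;  out ∅∪∅=∅
  n20('bdd'): parent n19 fail=0; on 'd' 0 → fail=0;  out ∅∪∅=∅
  n4('abdd'): parent n3 fail=19; on 'd' 19 → fail=20;  out ∅∪∅=∅
  n10('bbcd'): parent n9 fail=0; on 'd' 0 → fail=0;  out ∅∪∅=∅
  n16('eeeb'): parent n15 fail=14; on 'b' 14→13→0 → fail=7;  out ∅∪∅=∅
  n21('bddc'): parent n20 fail=0; on 'c' 0 → fail=0;  out ∅∪∅=∅
  n5('abddc'): parent n4 fail=20; on 'c' 20 → fail=21;  out ∅∪∅=∅
  n11('bbcdc'): parent n10 fail=0; on 'c' 0 → fail=0;  out ∅∪∅=∅
  n17('eeebb'): parent n16 fail=7; on 'b' 7 → fail=8;  out ∅∪∅=∅
  n22('bddcb'): parent n21 fail=0; on 'b' 0 → fail=7;  out {3}∪∅={3}
  n6('abddcb'): parent n5 fail=21; on 'b' 21 → fail=22;  out {0}∪{3}={0,3}
  n12('bbcdce'): parent n11 fail=0; on 'e' 0 → fail=13;  out {1}∪∅={1}
  n18('eeebbc'): parent n17 fail=8; on 'c' 8 → fail=9;  out {2}∪∅={2}

Run:
pos 0 'd': at 0
pos 1 'd': at 0
pos 2 'e': at 13
pos 3 'a': at 1 (fail-walked)
pos 4 'b': at 2
pos 5 'd': at 3
pos 6 'd': at 4
pos 7 'c': at 5
pos 8 'b': at 6  emit P0@[3:8],P3@[4:8]
pos 9 'c': at 0 (fail-walked)
pos 10 'e': at 13
pos 11 'b': at 7 (fail-walked)
pos 12 'd': at 19
pos 13 'd': at 20
pos 14 'c': at 21
pos 15 'b': at 22  emit P3@[11:15]
pos 16 'b': at 8 (fail-walked)
pos 17 'd': at 19 (fail-walked)
pos 18 'd': at 20
pos 19 'c': at 21
pos 20 'b': at 22  emit P3@[16:20]
pos 21 'e': at 13 (fail-walked)
pos 22 'a': at 1 (fail-walked)
pos 23 'b': at 2
pos 24 'd': at 3
pos 25 'd': at 4
pos 26 'c': at 5
pos 27 'b': at 6  emit P0@[22:27],P3@[23:27]
pos 28 'a': at 1 (fail-walked)
pos 29 'c': at 0 (fail-walked)
pos 30 'b': at 7
pos 31 'd': at 19
pos 32 'd': at 20
pos 33 'c': at 21
pos 34 'b': at 22  emit P3@[30:34]
pos 35 'e': at 13 (fail-walked)
pos 36 'e': at 14
pos 37 'e': at 15
pos 38 'e': at 15 (fail-walked)
pos 39 'e': at 15 (fail-walked)
pos 40 'b': at 16
pos 41 'b': at 17
pos 42 'c': at 18  emit P2@[37:42]
pos 43 'd': at 10 (fail-walked)
pos 44 'b': at 7 (fail-walked)
pos 45 'c': at 0 (fail-walked)
pos 46 'e': at 13
pos 47 'c': at 0 (fail-walked)
pos 48 'b': at 7
pos 49 'a': at 1 (fail-walked)
pos 50 'a': at 1 (fail-walked)
pos 51 'b': at 2
pos 52 'd': at 3
pos 53 'd': at 4
pos 54 'c': at 5
pos 55 'b': at 6  emit P0@[50:55],P3@[51:55]
pos 56 'b': at 8 (fail-walked)
pos 57 'e': at 13 (fail-walked)
pos 58 'e': at 14
pos 59 'e': at 15
pos 60 'b': at 16
pos 61 'b': at 17
pos 62 'c': at 18  emit P2@[57:62]
pos 63 'd': at 10 (fail-walked)
pos 64 'b': at 7 (fail-walked)
pos 65 'b': at 8
pos 66 'c': at 9
pos 67 'd': at 10
pos 68 'c': at 11
pos 69 'e': at 12  emit P1@[64:69]
pos 70 'e': at 14 (fail-walked)
pos 71 'e': at 15
pos 72 'e': at 15 (fail-walked)
pos 73 'e': at 15 (fail-walked)
pos 74 'b': at 16
pos 75 'b': at 17
pos 76 'c': at 18  emit P2@[71:76]
pos 77 'b': at 7 (fail-walked)
pos 78 'd': at 19
pos 79 'd': at 20

All matches (sorted): [[8,0],[8,3],[15,3],[20,3],[27,0],[27,3],[34,3],[42,2],[55,0],[55,3],[62,2],[69,1],[76,2]]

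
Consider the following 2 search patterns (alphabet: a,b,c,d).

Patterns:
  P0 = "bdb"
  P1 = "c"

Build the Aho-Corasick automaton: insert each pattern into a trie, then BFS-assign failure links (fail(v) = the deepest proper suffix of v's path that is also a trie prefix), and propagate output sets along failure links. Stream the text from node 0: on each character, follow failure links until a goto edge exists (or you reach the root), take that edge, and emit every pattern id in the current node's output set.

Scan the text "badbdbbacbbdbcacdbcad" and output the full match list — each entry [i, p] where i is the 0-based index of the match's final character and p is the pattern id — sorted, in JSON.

Build:
Trie nodes:
  0='ε' goto b→1 c→4
  1='b' goto d→2
  2='bd' goto b→3
  3='bdb' goto ·  [P0 ends]
  4='c' goto ·  [P1 ends]

Failure links (BFS by depth):
  fail(1) 'b': from fail(0)=0 chase 'b': 0 ⇒ 0;  out=∅∪out(0)=∅
  fail(4) 'c': from fail(0)=0 chase 'c': 0 ⇒ 0;  out={1}∪out(0)={1}
  fail(2) 'bd': from fail(1)=0 chase 'd': 0 ⇒ 0;  out=∅∪out(0)=∅
  fail(3) 'bdb': from fail(2)=0 chase 'b': 0 ⇒ 1;  out={0}∪out(1)={0}

Text stream:
i=0 'b': node 0→1
i=1 'a': node 1→0 ·f
i=2 'd': node 0→0
i=3 'b': node 0→1
i=4 'd': node 1→2
i=5 'b': node 2→3  ** P0@[3:5]
i=6 'b': node 3→1 ·f
i=7 'a': node 1→0 ·f
i=8 'c': node 0→4  ** P1@[8:8]
i=9 'b': node 4→1 ·f
i=10 'b': node 1→1 ·f
i=11 'd': node 1→2
i=12 'b': node 2→3  ** P0@[10:12]
i=13 'c': node 3→4 ·f  ** P1@[13:13]
i=14 'a': node 4→0 ·f
i=15 'c': node 0→4  ** P1@[15:15]
i=16 'd': node 4→0 ·f
i=17 'b': node 0→1
i=18 'c': node 1→4 ·f  ** P1@[18:18]
i=19 'a': node 4→0 ·f
i=20 'd': node 0→0

Matches: [[5,0],[8,1],[12,0],[13,1],[15,1],[18,1]]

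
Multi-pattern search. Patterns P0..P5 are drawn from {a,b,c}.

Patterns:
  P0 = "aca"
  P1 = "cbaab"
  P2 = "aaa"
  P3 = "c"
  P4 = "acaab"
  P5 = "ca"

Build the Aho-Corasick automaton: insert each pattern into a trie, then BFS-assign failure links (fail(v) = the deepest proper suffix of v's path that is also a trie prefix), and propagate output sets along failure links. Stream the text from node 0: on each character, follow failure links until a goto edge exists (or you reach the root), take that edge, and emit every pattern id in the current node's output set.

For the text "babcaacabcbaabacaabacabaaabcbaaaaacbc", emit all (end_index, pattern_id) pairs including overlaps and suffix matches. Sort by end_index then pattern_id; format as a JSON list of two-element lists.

Build:
Trie nodes:
  n0 'ε': a→1 c→4
  n1 'a': a→9 c→2
  n2 'ac': a→3
  n3 'aca': a→11  [P0 ends]
  n4 'c': a→13 b→5  [P3 ends]
  n5 'cb': a→6
  n6 'cba': a→7
  n7 'cbaa': b→8
  n8 'cbaab': ·  [P1 ends]
  n9 'aa': a→10
  n10 'aaa': ·  [P2 ends]
  n11 'acaa': b→12
  n12 'acaab': ·  [P4 ends]
  n13 'ca': ·  [P5 ends]

BFS fail/out derivation:
  fail(1) 'a': from fail(0)=0 chase 'a': 0 ⇒ 0;  out=∅∪out(0)=∅
  fail(4) 'c': from fail(0)=0 chase 'c': 0 ⇒ 0;  out={3}∪out(0)={3}
  fail(2) 'ac': from fail(1)=0 chase 'c': 0 ⇒ 4;  out=∅∪out(4)={3}
  fail(5) 'cb': from fail(4)=0 chase 'b': 0 ⇒ 0;  out=∅∪out(0)=∅
  fail(9) 'aa': from fail(1)=0 chase 'a': 0 ⇒ 1;  out=∅∪out(1)=∅
  fail(13) 'ca': from fail(4)=0 chase 'a': 0 ⇒ 1;  out={5}∪out(1)={5}
  fail(3) 'aca': from fail(2)=4 chase 'a': 4 ⇒ 13;  out={0}∪out(13)={0,5}
  fail(6) 'cba': from fail(5)=0 chase 'a': 0 ⇒ 1;  out=∅∪out(1)=∅
  fail(10) 'aaa': from fail(9)=1 chase 'a': 1 ⇒ 9;  out={2}∪out(9)={2}
  fail(7) 'cbaa': from fail(6)=1 chase 'a': 1 ⇒ 9;  out=∅∪out(9)=∅
  fail(11) 'acaa': from fail(3)=13 chase 'a': 13→1 ⇒ 9;  out=∅∪out(9)=∅
  fail(8) 'cbaab': from fail(7)=9 chase 'b': 9→1→0 ⇒ 0;  out={1}∪out(0)={1}
  fail(12) 'acaab': from fail(11)=9 chase 'b': 9→1→0 ⇒ 0;  out={4}∪out(0)={4}

Run:
pos 0 'b': at 0
pos 1 'a': at 1
pos 2 'b': at 0 ·f
pos 3 'c': at 4  emit P3@[3:3]
pos 4 'a': at 13  emit P5@[3:4]
pos 5 'a': at 9 ·f
pos 6 'c': at 2 ·f  emit P3@[6:6]
pos 7 'a': at 3  emit P0@[5:7],P5@[6:7]
pos 8 'b': at 0 ·f
pos 9 'c': at 4  emit P3@[9:9]
pos 10 'b': at 5
pos 11 'a': at 6
pos 12 'a': at 7
pos 13 'b': at 8  emit P1@[9:13]
pos 14 'a': at 1 ·f
pos 15 'c': at 2  emit P3@[15:15]
pos 16 'a': at 3  emit P0@[14:16],P5@[15:16]
pos 17 'a': at 11
pos 18 'b': at 12  emit P4@[14:18]
pos 19 'a': at 1 ·f
pos 20 'c': at 2  emit P3@[20:20]
pos 21 'a': at 3  emit P0@[19:21],P5@[20:21]
pos 22 'b': at 0 ·f
pos 23 'a': at 1
pos 24 'a': at 9
pos 25 'a': at 10  emit P2@[23:25]
pos 26 'b': at 0 ·f
pos 27 'c': at 4  emit P3@[27:27]
pos 28 'b': at 5
pos 29 'a': at 6
pos 30 'a': at 7
pos 31 'a': at 10 ·f  emit P2@[29:31]
pos 32 'a': at 10 ·f  emit P2@[30:32]
pos 33 'a': at 10 ·f  emit P2@[31:33]
pos 34 'c': at 2 ·f  emit P3@[34:34]
pos 35 'b': at 5 ·f
pos 36 'c': at 4 ·f  emit P3@[36:36]

All matches (sorted): [[3,3],[4,5],[6,3],[7,0],[7,5],[9,3],[13,1],[15,3],[16,0],[16,5],[18,4],[20,3],[21,0],[21,5],[25,2],[27,3],[31,2],[32,2],[33,2],[34,3],[36,3]]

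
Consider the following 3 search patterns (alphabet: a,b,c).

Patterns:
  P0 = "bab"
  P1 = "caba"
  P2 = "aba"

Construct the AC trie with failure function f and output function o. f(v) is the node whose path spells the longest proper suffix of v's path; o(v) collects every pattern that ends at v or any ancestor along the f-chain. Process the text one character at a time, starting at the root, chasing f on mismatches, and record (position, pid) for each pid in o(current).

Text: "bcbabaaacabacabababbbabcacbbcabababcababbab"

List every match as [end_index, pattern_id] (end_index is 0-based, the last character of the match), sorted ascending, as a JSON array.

Build:
Trie (insert patterns):
  0='ε' goto a→8 b→1 c→4
  1='b' goto a→2
  2='ba' goto b→3
  3='bab' goto ·  [P0 ends]
  4='c' goto a→5
  5='ca' goto b→6
  6='cab' goto a→7
  7='caba' goto ·  [P1 ends]
  8='a' goto b→9
  9='ab' goto a→10
  10='aba' goto ·  [P2 ends]

Failure links (BFS by depth):
  n1('b'): parent n0 fail=0; on 'b' 0 → fail=0;  out ∅∪∅=∅
  n4('c'): parent n0 fail=0; on 'c' 0 → fail=0;  out ∅∪∅=∅
  n8('a'): parent n0 fail=0; on 'a' 0 → fail=0;  out ∅∪∅=∅
  n2('ba'): parent n1 fail=0; on 'a' 0 → fail=8;  out ∅∪∅=∅
  n5('ca'): parent n4 fail=0; on 'a' 0 → fail=8;  out ∅∪∅=∅
  n9('ab'): parent n8 fail=0; on 'b' 0 → fail=1;  out ∅∪∅=∅
  n3('bab'): parent n2 fail=8; on 'b' 8 → fail=9;  out {0}∪∅={0}
  n6('cab'): parent n5 fail=8; on 'b' 8 → fail=9;  out ∅∪∅=∅
  n10('aba'): parent n9 fail=1; on 'a' 1 → fail=2;  out {2}∪∅={2}
  n7('caba'): parent n6 fail=9; on 'a' 9 → fail=10;  out {1}∪{2}={1,2}

Text stream:
i=0 'b': node 0→1
i=1 'c': node 1→4 (fail-walked)
i=2 'b': node 4→1 (fail-walked)
i=3 'a': node 1→2
i=4 'b': node 2→3  ** P0@[2:4]
i=5 'a': node 3→10 (fail-walked)  ** P2@[3:5]
i=6 'a': node 10→8 (fail-walked)
i=7 'a': node 8→8 (fail-walked)
i=8 'c': node 8→4 (fail-walked)
i=9 'a': node 4→5
i=10 'b': node 5→6
i=11 'a': node 6→7  ** P1@[8:11],P2@[9:11]
i=12 'c': node 7→4 (fail-walked)
i=13 'a': node 4→5
i=14 'b': node 5→6
i=15 'a': node 6→7  ** P1@[12:15],P2@[13:15]
i=16 'b': node 7→3 (fail-walked)  ** P0@[14:16]
i=17 'a': node 3→10 (fail-walked)  ** P2@[15:17]
i=18 'b': node 10→3 (fail-walked)  ** P0@[16:18]
i=19 'b': node 3→1 (fail-walked)
i=20 'b': node 1→1 (fail-walked)
i=21 'a': node 1→2
i=22 'b': node 2→3  ** P0@[20:22]
i=23 'c': node 3→4 (fail-walked)
i=24 'a': node 4→5
i=25 'c': node 5→4 (fail-walked)
i=26 'b': node 4→1 (fail-walked)
i=27 'b': node 1→1 (fail-walked)
i=28 'c': node 1→4 (fail-walked)
i=29 'a': node 4→5
i=30 'b': node 5→6
i=31 'a': node 6→7  ** P1@[28:31],P2@[29:31]
i=32 'b': node 7→3 (fail-walked)  ** P0@[30:32]
i=33 'a': node 3→10 (fail-walked)  ** P2@[31:33]
i=34 'b': node 10→3 (fail-walked)  ** P0@[32:34]
i=35 'c': node 3→4 (fail-walked)
i=36 'a': node 4→5
i=37 'b': node 5→6
i=38 'a': node 6→7  ** P1@[35:38],P2@[36:38]
i=39 'b': node 7→3 (fail-walked)  ** P0@[37:39]
i=40 'b': node 3→1 (fail-walked)
i=41 'a': node 1→2
i=42 'b': node 2→3  ** P0@[40:42]

Matches: [[4,0],[5,2],[11,1],[11,2],[15,1],[15,2],[16,0],[17,2],[18,0],[22,0],[31,1],[31,2],[32,0],[33,2],[34,0],[38,1],[38,2],[39,0],[42,0]]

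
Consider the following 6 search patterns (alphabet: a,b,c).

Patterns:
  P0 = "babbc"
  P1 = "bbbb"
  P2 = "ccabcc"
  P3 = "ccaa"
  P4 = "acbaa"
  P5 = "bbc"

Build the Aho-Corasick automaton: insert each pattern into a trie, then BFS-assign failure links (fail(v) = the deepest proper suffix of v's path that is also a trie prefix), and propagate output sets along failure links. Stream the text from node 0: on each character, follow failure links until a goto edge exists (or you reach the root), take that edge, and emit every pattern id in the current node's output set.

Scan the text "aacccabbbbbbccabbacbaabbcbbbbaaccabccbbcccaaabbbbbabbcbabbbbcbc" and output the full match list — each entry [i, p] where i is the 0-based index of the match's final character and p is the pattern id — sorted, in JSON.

Build automaton:
Trie nodes:
  n0 'ε': a→16 b→1 c→9
  n1 'b': a→2 b→6
  n2 'ba': b→3
  n3 'bab': b→4
  n4 'babb': c→5
  n5 'babbc': ·  ←P0
  n6 'bb': b→7 c→21
  n7 'bbb': b→8
  n8 'bbbb': ·  ←P1
  n9 'c': c→10
  n10 'cc': a→11
  n11 'cca': a→15 b→12
  n12 'ccab': c→13
  n13 'ccabc': c→14
  n14 'ccabcc': ·  ←P2
  n15 'ccaa': ·  ←P3
  n16 'a': c→17
  n17 'ac': b→18
  n18 'acb': a→19
  n19 'acba': a→20
  n20 'acbaa': ·  ←P4
  n21 'bbc': ·  ←P5

BFS fail/out derivation:
  n1('b'): parent n0 fail=0; on 'b' 0 → fail=0;  out ∅∪∅=∅
  n9('c'): parent n0 fail=0; on 'c' 0 → fail=0;  out ∅∪∅=∅
  n16('a'): parent n0 fail=0; on 'a' 0 → fail=0;  out ∅∪∅=∅
  n2('ba'): parent n1 fail=0; on 'a' 0 → fail=16;  out ∅∪∅=∅
  n6('bb'): parent n1 fail=0; on 'b' 0 → fail=1;  out ∅∪∅=∅
  n10('cc'): parent n9 fail=0; on 'c' 0 → fail=9;  out ∅∪∅=∅
  n17('ac'): parent n16 fail=0; on 'c' 0 → fail=9;  out ∅∪∅=∅
  n3('bab'): parent n2 fail=16; on 'b' 16→0 → fail=1;  out ∅∪∅=∅
  n7('bbb'): parent n6 fail=1; on 'b' 1 → fail=6;  out ∅∪∅=∅
  n11('cca'): parent n10 fail=9; on 'a' 9→0 → fail=16;  out ∅∪∅=∅
  n18('acb'): parent n17 fail=9; on 'b' 9→0 → fail=1;  out ∅∪∅=∅
  n21('bbc'): parent n6 fail=1; on 'c' 1→0 → fail=9;  out {5}∪∅={5}
  n4('babb'): parent n3 fail=1; on 'b' 1 → fail=6;  out ∅∪∅=∅
  n8('bbbb'): parent n7 fail=6; on 'b' 6 → fail=7;  out {1}∪∅={1}
  n12('ccab'): parent n11 fail=16; on 'b' 16→0 → fail=1;  out ∅∪∅=∅
  n15('ccaa'): parent n11 fail=16; on 'a' 16→0 → fail=16;  out {3}∪∅={3}
  n19('acba'): parent n18 fail=1; on 'a' 1 → fail=2;  out ∅∪∅=∅
  n5('babbc'): parent n4 fail=6; on 'c' 6 → fail=21;  out {0}∪{5}={0,5}
  n13('ccabc'): parent n12 fail=1; on 'c' 1→0 → fail=9;  out ∅∪∅=∅
  n20('acbaa'): parent n19 fail=2; on 'a' 2→16→0 → fail=16;  out {4}∪∅={4}
  n14('ccabcc'): parent n13 fail=9; on 'c' 9 → fail=10;  out {2}∪∅={2}

Run:
[0] read 'a'  n0⇒n16
[1] read 'a'  n16⇒n16 ·f
[2] read 'c'  n16⇒n17
[3] read 'c'  n17⇒n10 ·f
[4] read 'c'  n10⇒n10 ·f
[5] read 'a'  n10⇒n11
[6] read 'b'  n11⇒n12
[7] read 'b'  n12⇒n6 ·f
[8] read 'b'  n6⇒n7
[9] read 'b'  n7⇒n8  → match P1@[6:9]
[10] read 'b'  n8⇒n8 ·f  → match P1@[7:10]
[11] read 'b'  n8⇒n8 ·f  → match P1@[8:11]
[12] read 'c'  n8⇒n21 ·f  → match P5@[10:12]
[13] read 'c'  n21⇒n10 ·f
[14] read 'a'  n10⇒n11
[15] read 'b'  n11⇒n12
[16] read 'b'  n12⇒n6 ·f
[17] read 'a'  n6⇒n2 ·f
[18] read 'c'  n2⇒n17 ·f
[19] read 'b'  n17⇒n18
[20] read 'a'  n18⇒n19
[21] read 'a'  n19⇒n20  → match P4@[17:21]
[22] read 'b'  n20⇒n1 ·f
[23] read 'b'  n1⇒n6
[24] read 'c'  n6⇒n21  → match P5@[22:24]
[25] read 'b'  n21⇒n1 ·f
[26] read 'b'  n1⇒n6
[27] read 'b'  n6⇒n7
[28] read 'b'  n7⇒n8  → match P1@[25:28]
[29] read 'a'  n8⇒n2 ·f
[30] read 'a'  n2⇒n16 ·f
[31] read 'c'  n16⇒n17
[32] read 'c'  n17⇒n10 ·f
[33] read 'a'  n10⇒n11
[34] read 'b'  n11⇒n12
[35] read 'c'  n12⇒n13
[36] read 'c'  n13⇒n14  → match P2@[31:36]
[37] read 'b'  n14⇒n1 ·f
[38] read 'b'  n1⇒n6
[39] read 'c'  n6⇒n21  → match P5@[37:39]
[40] read 'c'  n21⇒n10 ·f
[41] read 'c'  n10⇒n10 ·f
[42] read 'a'  n10⇒n11
[43] read 'a'  n11⇒n15  → match P3@[40:43]
[44] read 'a'  n15⇒n16 ·f
[45] read 'b'  n16⇒n1 ·f
[46] read 'b'  n1⇒n6
[47] read 'b'  n6⇒n7
[48] read 'b'  n7⇒n8  → match P1@[45:48]
[49] read 'b'  n8⇒n8 ·f  → match P1@[46:49]
[50] read 'a'  n8⇒n2 ·f
[51] read 'b'  n2⇒n3
[52] read 'b'  n3⇒n4
[53] read 'c'  n4⇒n5  → match P0@[49:53],P5@[51:53]
[54] read 'b'  n5⇒n1 ·f
[55] read 'a'  n1⇒n2
[56] read 'b'  n2⇒n3
[57] read 'b'  n3⇒n4
[58] read 'b'  n4⇒n7 ·f
[59] read 'b'  n7⇒n8  → match P1@[56:59]
[60] read 'c'  n8⇒n21 ·f  → match P5@[58:60]
[61] read 'b'  n21⇒n1 ·f
[62] read 'c'  n1⇒n9 ·f

All matches (sorted): [[9,1],[10,1],[11,1],[12,5],[21,4],[24,5],[28,1],[36,2],[39,5],[43,3],[48,1],[49,1],[53,0],[53,5],[59,1],[60,5]]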